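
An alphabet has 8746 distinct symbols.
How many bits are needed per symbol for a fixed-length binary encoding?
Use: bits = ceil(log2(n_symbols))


log2(8746) = 13.0944
Bracket: 2^13 = 8192 < 8746 <= 2^14 = 16384
So ceil(log2(8746)) = 14

bits = ceil(log2(8746)) = ceil(13.0944) = 14 bits


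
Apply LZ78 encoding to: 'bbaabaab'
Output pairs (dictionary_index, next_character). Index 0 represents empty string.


LZ78 encoding steps:
Dictionary: {0: ''}
Step 1: w='' (idx 0), next='b' -> output (0, 'b'), add 'b' as idx 1
Step 2: w='b' (idx 1), next='a' -> output (1, 'a'), add 'ba' as idx 2
Step 3: w='' (idx 0), next='a' -> output (0, 'a'), add 'a' as idx 3
Step 4: w='ba' (idx 2), next='a' -> output (2, 'a'), add 'baa' as idx 4
Step 5: w='b' (idx 1), end of input -> output (1, '')


Encoded: [(0, 'b'), (1, 'a'), (0, 'a'), (2, 'a'), (1, '')]


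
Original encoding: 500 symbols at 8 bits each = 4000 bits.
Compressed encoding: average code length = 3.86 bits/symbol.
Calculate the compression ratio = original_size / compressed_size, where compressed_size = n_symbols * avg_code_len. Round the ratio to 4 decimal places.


original_size = n_symbols * orig_bits = 500 * 8 = 4000 bits
compressed_size = n_symbols * avg_code_len = 500 * 3.86 = 1930.0 bits
ratio = original_size / compressed_size = 4000 / 1930.0 = 2.0725

Compression ratio = 2.0725


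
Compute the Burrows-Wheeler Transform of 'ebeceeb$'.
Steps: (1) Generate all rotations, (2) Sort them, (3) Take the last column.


Rotations (sorted):
  0: $ebeceeb -> last char: b
  1: b$ebecee -> last char: e
  2: beceeb$e -> last char: e
  3: ceeb$ebe -> last char: e
  4: eb$ebece -> last char: e
  5: ebeceeb$ -> last char: $
  6: eceeb$eb -> last char: b
  7: eeb$ebec -> last char: c


BWT = beeee$bc


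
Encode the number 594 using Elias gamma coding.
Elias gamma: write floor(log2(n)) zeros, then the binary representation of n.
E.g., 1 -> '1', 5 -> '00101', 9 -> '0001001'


num_bits = floor(log2(594)) + 1 = 10
leading_zeros = num_bits - 1 = 9
binary(594) = 1001010010

Elias gamma(594) = '000000000' + '1001010010' = 0000000001001010010 (19 bits)


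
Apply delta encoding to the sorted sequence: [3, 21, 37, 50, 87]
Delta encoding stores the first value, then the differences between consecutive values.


First value: 3
Deltas:
  21 - 3 = 18
  37 - 21 = 16
  50 - 37 = 13
  87 - 50 = 37


Delta encoded: [3, 18, 16, 13, 37]


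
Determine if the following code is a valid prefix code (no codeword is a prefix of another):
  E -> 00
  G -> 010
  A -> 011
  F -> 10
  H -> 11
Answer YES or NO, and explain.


Checking each pair (does one codeword prefix another?):
  E='00' vs G='010': no prefix
  E='00' vs A='011': no prefix
  E='00' vs F='10': no prefix
  E='00' vs H='11': no prefix
  G='010' vs E='00': no prefix
  G='010' vs A='011': no prefix
  G='010' vs F='10': no prefix
  G='010' vs H='11': no prefix
  A='011' vs E='00': no prefix
  A='011' vs G='010': no prefix
  A='011' vs F='10': no prefix
  A='011' vs H='11': no prefix
  F='10' vs E='00': no prefix
  F='10' vs G='010': no prefix
  F='10' vs A='011': no prefix
  F='10' vs H='11': no prefix
  H='11' vs E='00': no prefix
  H='11' vs G='010': no prefix
  H='11' vs A='011': no prefix
  H='11' vs F='10': no prefix
No violation found over all pairs.

YES -- this is a valid prefix code. No codeword is a prefix of any other codeword.


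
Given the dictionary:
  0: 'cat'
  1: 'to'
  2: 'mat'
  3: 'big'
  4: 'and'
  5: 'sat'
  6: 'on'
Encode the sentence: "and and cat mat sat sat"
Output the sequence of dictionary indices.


Look up each word in the dictionary:
  'and' -> 4
  'and' -> 4
  'cat' -> 0
  'mat' -> 2
  'sat' -> 5
  'sat' -> 5

Encoded: [4, 4, 0, 2, 5, 5]


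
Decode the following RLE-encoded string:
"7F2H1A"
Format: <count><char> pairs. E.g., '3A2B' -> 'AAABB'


Expanding each <count><char> pair:
  7F -> 'FFFFFFF'
  2H -> 'HH'
  1A -> 'A'

Decoded = FFFFFFFHHA


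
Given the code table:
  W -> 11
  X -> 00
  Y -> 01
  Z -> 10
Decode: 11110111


Decoding:
11 -> W
11 -> W
01 -> Y
11 -> W


Result: WWYW


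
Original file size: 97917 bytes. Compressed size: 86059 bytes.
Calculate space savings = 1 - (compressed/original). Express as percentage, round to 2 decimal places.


ratio = compressed/original = 86059/97917 = 0.878897
savings = 1 - ratio = 1 - 0.878897 = 0.121103
as a percentage: 0.121103 * 100 = 12.11%

Space savings = 1 - 86059/97917 = 12.11%


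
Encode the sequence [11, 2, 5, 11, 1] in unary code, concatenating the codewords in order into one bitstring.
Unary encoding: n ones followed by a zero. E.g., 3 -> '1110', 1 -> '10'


Encode each number as n ones followed by a terminating 0:
  11 -> 111111111110 (12 bits)
  2 -> 110 (3 bits)
  5 -> 111110 (6 bits)
  11 -> 111111111110 (12 bits)
  1 -> 10 (2 bits)
Total length = 12 + 3 + 6 + 12 + 2 = 35 bits.

Unary([11, 2, 5, 11, 1]) = 11111111111011011111011111111111010 (35 bits)


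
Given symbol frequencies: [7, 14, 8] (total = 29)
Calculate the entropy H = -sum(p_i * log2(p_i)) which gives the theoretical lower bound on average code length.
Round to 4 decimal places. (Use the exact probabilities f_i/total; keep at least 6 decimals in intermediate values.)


Per-symbol terms -p_i * log2(p_i) with p_i = f_i/29:
  p = 7/29 = 0.241379: log2(p) = -2.050626, -p*log2(p) = 0.494979
  p = 14/29 = 0.482759: log2(p) = -1.050626, -p*log2(p) = 0.507199
  p = 8/29 = 0.275862: log2(p) = -1.857981, -p*log2(p) = 0.512546
H = 0.494979 + 0.507199 + 0.512546 = 1.514724

H = 1.5147 bits/symbol


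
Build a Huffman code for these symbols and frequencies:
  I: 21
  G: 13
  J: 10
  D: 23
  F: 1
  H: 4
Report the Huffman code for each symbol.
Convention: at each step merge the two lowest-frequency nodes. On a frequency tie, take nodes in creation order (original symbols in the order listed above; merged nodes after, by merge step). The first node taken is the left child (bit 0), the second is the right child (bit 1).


Huffman tree construction:
Step 1: Merge F(1) + H(4) = 5
Step 2: Merge (F+H)(5) + J(10) = 15
Step 3: Merge G(13) + ((F+H)+J)(15) = 28
Step 4: Merge I(21) + D(23) = 44
Step 5: Merge (G+((F+H)+J))(28) + (I+D)(44) = 72
Read each symbol's code off the tree from the root (left child = 0, right child = 1).

Codes:
  I: 10 (length 2)
  G: 00 (length 2)
  J: 011 (length 3)
  D: 11 (length 2)
  F: 0100 (length 4)
  H: 0101 (length 4)
Average code length: 164/72 = 2.2778 bits/symbol


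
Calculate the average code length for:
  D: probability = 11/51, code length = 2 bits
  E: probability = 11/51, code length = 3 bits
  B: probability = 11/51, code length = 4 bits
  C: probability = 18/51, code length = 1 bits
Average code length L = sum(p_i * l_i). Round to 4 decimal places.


Weighted contributions p_i * l_i:
  D: (11/51) * 2 = 22/51
  E: (11/51) * 3 = 33/51
  B: (11/51) * 4 = 44/51
  C: (18/51) * 1 = 18/51
Sum = (22 + 33 + 44 + 18)/51 = 117/51

L = 117/51 = 2.2941 bits/symbol


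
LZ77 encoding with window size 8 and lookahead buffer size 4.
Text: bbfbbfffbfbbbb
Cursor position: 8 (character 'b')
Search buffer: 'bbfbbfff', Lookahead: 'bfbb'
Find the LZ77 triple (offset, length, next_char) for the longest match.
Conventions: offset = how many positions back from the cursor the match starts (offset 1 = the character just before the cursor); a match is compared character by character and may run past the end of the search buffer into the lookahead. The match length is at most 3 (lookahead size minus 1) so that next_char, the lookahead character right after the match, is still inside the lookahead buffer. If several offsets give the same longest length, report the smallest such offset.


Try each offset into the search buffer:
  offset=1 (pos 7, char 'f'): match length 0
  offset=2 (pos 6, char 'f'): match length 0
  offset=3 (pos 5, char 'f'): match length 0
  offset=4 (pos 4, char 'b'): match length 2
  offset=5 (pos 3, char 'b'): match length 1
  offset=6 (pos 2, char 'f'): match length 0
  offset=7 (pos 1, char 'b'): match length 3
  offset=8 (pos 0, char 'b'): match length 1
Longest match has length 3 at offset 7.
next_char = character at position 8 + 3 = 11 -> 'b'

Best match: offset=7, length=3 (matching 'bfb' starting at position 1)
LZ77 triple: (7, 3, 'b')


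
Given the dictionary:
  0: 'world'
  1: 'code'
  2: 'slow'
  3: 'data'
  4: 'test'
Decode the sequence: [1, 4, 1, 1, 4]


Look up each index in the dictionary:
  1 -> 'code'
  4 -> 'test'
  1 -> 'code'
  1 -> 'code'
  4 -> 'test'

Decoded: "code test code code test"


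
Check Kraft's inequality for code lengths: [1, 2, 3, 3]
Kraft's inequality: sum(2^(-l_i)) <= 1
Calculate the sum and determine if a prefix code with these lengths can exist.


Sum = 2^(-1) + 2^(-2) + 2^(-3) + 2^(-3)
    = 0.5 + 0.25 + 0.125 + 0.125
    = 8/8 = 1.0
Since 1.0 <= 1, Kraft's inequality IS satisfied.
A prefix code with these lengths CAN exist.

Kraft sum = 1.0. Satisfied.


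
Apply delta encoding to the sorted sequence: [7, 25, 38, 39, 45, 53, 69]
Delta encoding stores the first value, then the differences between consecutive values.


First value: 7
Deltas:
  25 - 7 = 18
  38 - 25 = 13
  39 - 38 = 1
  45 - 39 = 6
  53 - 45 = 8
  69 - 53 = 16


Delta encoded: [7, 18, 13, 1, 6, 8, 16]


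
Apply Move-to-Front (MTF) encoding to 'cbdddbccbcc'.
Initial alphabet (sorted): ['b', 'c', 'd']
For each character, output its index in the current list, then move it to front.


MTF encoding:
'c': index 1 in ['b', 'c', 'd'] -> ['c', 'b', 'd']
'b': index 1 in ['c', 'b', 'd'] -> ['b', 'c', 'd']
'd': index 2 in ['b', 'c', 'd'] -> ['d', 'b', 'c']
'd': index 0 in ['d', 'b', 'c'] -> ['d', 'b', 'c']
'd': index 0 in ['d', 'b', 'c'] -> ['d', 'b', 'c']
'b': index 1 in ['d', 'b', 'c'] -> ['b', 'd', 'c']
'c': index 2 in ['b', 'd', 'c'] -> ['c', 'b', 'd']
'c': index 0 in ['c', 'b', 'd'] -> ['c', 'b', 'd']
'b': index 1 in ['c', 'b', 'd'] -> ['b', 'c', 'd']
'c': index 1 in ['b', 'c', 'd'] -> ['c', 'b', 'd']
'c': index 0 in ['c', 'b', 'd'] -> ['c', 'b', 'd']


Output: [1, 1, 2, 0, 0, 1, 2, 0, 1, 1, 0]


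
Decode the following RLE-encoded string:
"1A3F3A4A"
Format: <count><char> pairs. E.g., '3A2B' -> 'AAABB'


Expanding each <count><char> pair:
  1A -> 'A'
  3F -> 'FFF'
  3A -> 'AAA'
  4A -> 'AAAA'

Decoded = AFFFAAAAAAA


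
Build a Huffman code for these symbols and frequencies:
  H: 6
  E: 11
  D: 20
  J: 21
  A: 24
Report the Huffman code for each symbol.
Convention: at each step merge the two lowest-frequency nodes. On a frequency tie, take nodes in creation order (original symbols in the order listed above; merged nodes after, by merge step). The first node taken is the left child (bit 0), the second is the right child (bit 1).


Huffman tree construction:
Step 1: Merge H(6) + E(11) = 17
Step 2: Merge (H+E)(17) + D(20) = 37
Step 3: Merge J(21) + A(24) = 45
Step 4: Merge ((H+E)+D)(37) + (J+A)(45) = 82
Read each symbol's code off the tree from the root (left child = 0, right child = 1).

Codes:
  H: 000 (length 3)
  E: 001 (length 3)
  D: 01 (length 2)
  J: 10 (length 2)
  A: 11 (length 2)
Average code length: 181/82 = 2.2073 bits/symbol


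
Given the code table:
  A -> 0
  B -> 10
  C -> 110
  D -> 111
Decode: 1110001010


Decoding:
111 -> D
0 -> A
0 -> A
0 -> A
10 -> B
10 -> B


Result: DAAABB


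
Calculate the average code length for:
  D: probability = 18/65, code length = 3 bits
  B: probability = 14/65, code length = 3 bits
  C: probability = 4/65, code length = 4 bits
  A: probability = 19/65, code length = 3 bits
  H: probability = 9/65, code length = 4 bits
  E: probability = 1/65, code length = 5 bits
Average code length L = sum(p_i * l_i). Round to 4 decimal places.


Weighted contributions p_i * l_i:
  D: (18/65) * 3 = 54/65
  B: (14/65) * 3 = 42/65
  C: (4/65) * 4 = 16/65
  A: (19/65) * 3 = 57/65
  H: (9/65) * 4 = 36/65
  E: (1/65) * 5 = 5/65
Sum = (54 + 42 + 16 + 57 + 36 + 5)/65 = 210/65

L = 210/65 = 3.2308 bits/symbol


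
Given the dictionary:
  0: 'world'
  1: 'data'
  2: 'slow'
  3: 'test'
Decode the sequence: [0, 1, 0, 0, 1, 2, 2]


Look up each index in the dictionary:
  0 -> 'world'
  1 -> 'data'
  0 -> 'world'
  0 -> 'world'
  1 -> 'data'
  2 -> 'slow'
  2 -> 'slow'

Decoded: "world data world world data slow slow"


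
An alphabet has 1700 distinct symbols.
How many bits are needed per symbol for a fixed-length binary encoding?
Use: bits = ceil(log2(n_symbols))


log2(1700) = 10.7313
Bracket: 2^10 = 1024 < 1700 <= 2^11 = 2048
So ceil(log2(1700)) = 11

bits = ceil(log2(1700)) = ceil(10.7313) = 11 bits


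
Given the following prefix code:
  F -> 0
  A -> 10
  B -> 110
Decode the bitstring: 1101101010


Decoding step by step:
Bits 110 -> B
Bits 110 -> B
Bits 10 -> A
Bits 10 -> A


Decoded message: BBAA


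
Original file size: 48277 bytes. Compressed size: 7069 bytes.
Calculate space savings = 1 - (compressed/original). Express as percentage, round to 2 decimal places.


ratio = compressed/original = 7069/48277 = 0.146426
savings = 1 - ratio = 1 - 0.146426 = 0.853574
as a percentage: 0.853574 * 100 = 85.36%

Space savings = 1 - 7069/48277 = 85.36%


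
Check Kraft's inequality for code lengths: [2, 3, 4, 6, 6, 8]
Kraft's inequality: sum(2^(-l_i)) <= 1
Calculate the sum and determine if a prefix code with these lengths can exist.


Sum = 2^(-2) + 2^(-3) + 2^(-4) + 2^(-6) + 2^(-6) + 2^(-8)
    = 0.25 + 0.125 + 0.0625 + 0.015625 + 0.015625 + 0.00390625
    = 121/256 = 0.47265625
Since 0.47265625 <= 1, Kraft's inequality IS satisfied.
A prefix code with these lengths CAN exist.

Kraft sum = 0.47265625. Satisfied.


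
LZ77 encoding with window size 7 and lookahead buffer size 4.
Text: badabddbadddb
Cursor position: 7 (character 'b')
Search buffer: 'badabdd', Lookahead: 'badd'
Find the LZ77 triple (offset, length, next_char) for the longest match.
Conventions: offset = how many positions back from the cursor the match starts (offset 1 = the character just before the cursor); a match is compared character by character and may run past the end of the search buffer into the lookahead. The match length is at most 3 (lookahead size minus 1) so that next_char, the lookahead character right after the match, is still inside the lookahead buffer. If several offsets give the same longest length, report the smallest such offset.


Try each offset into the search buffer:
  offset=1 (pos 6, char 'd'): match length 0
  offset=2 (pos 5, char 'd'): match length 0
  offset=3 (pos 4, char 'b'): match length 1
  offset=4 (pos 3, char 'a'): match length 0
  offset=5 (pos 2, char 'd'): match length 0
  offset=6 (pos 1, char 'a'): match length 0
  offset=7 (pos 0, char 'b'): match length 3
Longest match has length 3 at offset 7.
next_char = character at position 7 + 3 = 10 -> 'd'

Best match: offset=7, length=3 (matching 'bad' starting at position 0)
LZ77 triple: (7, 3, 'd')


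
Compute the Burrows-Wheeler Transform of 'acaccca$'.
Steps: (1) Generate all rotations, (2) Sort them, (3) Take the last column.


Rotations (sorted):
  0: $acaccca -> last char: a
  1: a$acaccc -> last char: c
  2: acaccca$ -> last char: $
  3: accca$ac -> last char: c
  4: ca$acacc -> last char: c
  5: caccca$a -> last char: a
  6: cca$acac -> last char: c
  7: ccca$aca -> last char: a


BWT = ac$ccaca


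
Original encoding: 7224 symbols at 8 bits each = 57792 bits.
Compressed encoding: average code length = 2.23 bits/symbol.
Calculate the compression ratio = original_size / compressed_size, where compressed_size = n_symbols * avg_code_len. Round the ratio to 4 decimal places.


original_size = n_symbols * orig_bits = 7224 * 8 = 57792 bits
compressed_size = n_symbols * avg_code_len = 7224 * 2.23 = 16109.52 bits
ratio = original_size / compressed_size = 57792 / 16109.52 = 3.5874

Compression ratio = 3.5874


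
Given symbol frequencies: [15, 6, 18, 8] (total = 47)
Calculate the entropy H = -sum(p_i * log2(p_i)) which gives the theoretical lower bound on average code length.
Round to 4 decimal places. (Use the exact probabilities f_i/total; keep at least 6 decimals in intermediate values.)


Per-symbol terms -p_i * log2(p_i) with p_i = f_i/47:
  p = 15/47 = 0.319149: log2(p) = -1.647698, -p*log2(p) = 0.525861
  p = 6/47 = 0.127660: log2(p) = -2.969626, -p*log2(p) = 0.379101
  p = 18/47 = 0.382979: log2(p) = -1.384664, -p*log2(p) = 0.530297
  p = 8/47 = 0.170213: log2(p) = -2.554589, -p*log2(p) = 0.434824
H = 0.525861 + 0.379101 + 0.530297 + 0.434824 = 1.870083

H = 1.8701 bits/symbol


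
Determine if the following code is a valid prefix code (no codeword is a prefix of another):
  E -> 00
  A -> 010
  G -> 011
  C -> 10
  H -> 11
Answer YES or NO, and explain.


Checking each pair (does one codeword prefix another?):
  E='00' vs A='010': no prefix
  E='00' vs G='011': no prefix
  E='00' vs C='10': no prefix
  E='00' vs H='11': no prefix
  A='010' vs E='00': no prefix
  A='010' vs G='011': no prefix
  A='010' vs C='10': no prefix
  A='010' vs H='11': no prefix
  G='011' vs E='00': no prefix
  G='011' vs A='010': no prefix
  G='011' vs C='10': no prefix
  G='011' vs H='11': no prefix
  C='10' vs E='00': no prefix
  C='10' vs A='010': no prefix
  C='10' vs G='011': no prefix
  C='10' vs H='11': no prefix
  H='11' vs E='00': no prefix
  H='11' vs A='010': no prefix
  H='11' vs G='011': no prefix
  H='11' vs C='10': no prefix
No violation found over all pairs.

YES -- this is a valid prefix code. No codeword is a prefix of any other codeword.


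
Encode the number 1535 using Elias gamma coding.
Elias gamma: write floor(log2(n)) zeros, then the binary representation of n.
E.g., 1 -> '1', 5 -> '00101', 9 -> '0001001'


num_bits = floor(log2(1535)) + 1 = 11
leading_zeros = num_bits - 1 = 10
binary(1535) = 10111111111

Elias gamma(1535) = '0000000000' + '10111111111' = 000000000010111111111 (21 bits)


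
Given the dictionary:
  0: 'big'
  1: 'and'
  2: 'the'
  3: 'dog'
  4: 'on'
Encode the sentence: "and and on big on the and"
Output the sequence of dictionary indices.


Look up each word in the dictionary:
  'and' -> 1
  'and' -> 1
  'on' -> 4
  'big' -> 0
  'on' -> 4
  'the' -> 2
  'and' -> 1

Encoded: [1, 1, 4, 0, 4, 2, 1]


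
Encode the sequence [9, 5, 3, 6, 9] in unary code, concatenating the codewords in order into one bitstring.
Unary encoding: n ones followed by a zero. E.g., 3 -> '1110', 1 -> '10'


Encode each number as n ones followed by a terminating 0:
  9 -> 1111111110 (10 bits)
  5 -> 111110 (6 bits)
  3 -> 1110 (4 bits)
  6 -> 1111110 (7 bits)
  9 -> 1111111110 (10 bits)
Total length = 10 + 6 + 4 + 7 + 10 = 37 bits.

Unary([9, 5, 3, 6, 9]) = 1111111110111110111011111101111111110 (37 bits)


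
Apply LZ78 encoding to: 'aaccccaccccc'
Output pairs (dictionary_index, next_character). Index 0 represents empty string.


LZ78 encoding steps:
Dictionary: {0: ''}
Step 1: w='' (idx 0), next='a' -> output (0, 'a'), add 'a' as idx 1
Step 2: w='a' (idx 1), next='c' -> output (1, 'c'), add 'ac' as idx 2
Step 3: w='' (idx 0), next='c' -> output (0, 'c'), add 'c' as idx 3
Step 4: w='c' (idx 3), next='c' -> output (3, 'c'), add 'cc' as idx 4
Step 5: w='ac' (idx 2), next='c' -> output (2, 'c'), add 'acc' as idx 5
Step 6: w='cc' (idx 4), next='c' -> output (4, 'c'), add 'ccc' as idx 6


Encoded: [(0, 'a'), (1, 'c'), (0, 'c'), (3, 'c'), (2, 'c'), (4, 'c')]


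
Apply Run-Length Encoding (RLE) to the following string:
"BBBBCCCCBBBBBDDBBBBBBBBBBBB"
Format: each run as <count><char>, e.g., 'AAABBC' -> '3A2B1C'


Scanning runs left to right:
  i=0: run of 'B' x 4 -> '4B'
  i=4: run of 'C' x 4 -> '4C'
  i=8: run of 'B' x 5 -> '5B'
  i=13: run of 'D' x 2 -> '2D'
  i=15: run of 'B' x 12 -> '12B'

RLE = 4B4C5B2D12B


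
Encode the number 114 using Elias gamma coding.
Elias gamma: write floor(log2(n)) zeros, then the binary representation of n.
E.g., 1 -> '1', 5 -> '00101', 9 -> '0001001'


num_bits = floor(log2(114)) + 1 = 7
leading_zeros = num_bits - 1 = 6
binary(114) = 1110010

Elias gamma(114) = '000000' + '1110010' = 0000001110010 (13 bits)


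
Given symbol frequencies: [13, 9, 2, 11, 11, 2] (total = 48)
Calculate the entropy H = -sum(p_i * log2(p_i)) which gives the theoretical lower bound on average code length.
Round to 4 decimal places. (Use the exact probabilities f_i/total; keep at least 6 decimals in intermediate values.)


Per-symbol terms -p_i * log2(p_i) with p_i = f_i/48:
  p = 13/48 = 0.270833: log2(p) = -1.884523, -p*log2(p) = 0.510392
  p = 9/48 = 0.187500: log2(p) = -2.415037, -p*log2(p) = 0.452820
  p = 2/48 = 0.041667: log2(p) = -4.584963, -p*log2(p) = 0.191040
  p = 11/48 = 0.229167: log2(p) = -2.125531, -p*log2(p) = 0.487101
  p = 11/48 = 0.229167: log2(p) = -2.125531, -p*log2(p) = 0.487101
  p = 2/48 = 0.041667: log2(p) = -4.584963, -p*log2(p) = 0.191040
H = 0.510392 + 0.452820 + 0.191040 + 0.487101 + 0.487101 + 0.191040 = 2.319494

H = 2.3195 bits/symbol


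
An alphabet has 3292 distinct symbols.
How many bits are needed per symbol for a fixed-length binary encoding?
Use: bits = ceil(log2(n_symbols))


log2(3292) = 11.6847
Bracket: 2^11 = 2048 < 3292 <= 2^12 = 4096
So ceil(log2(3292)) = 12

bits = ceil(log2(3292)) = ceil(11.6847) = 12 bits


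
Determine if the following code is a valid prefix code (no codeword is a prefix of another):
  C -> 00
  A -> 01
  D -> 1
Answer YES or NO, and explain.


Checking each pair (does one codeword prefix another?):
  C='00' vs A='01': no prefix
  C='00' vs D='1': no prefix
  A='01' vs C='00': no prefix
  A='01' vs D='1': no prefix
  D='1' vs C='00': no prefix
  D='1' vs A='01': no prefix
No violation found over all pairs.

YES -- this is a valid prefix code. No codeword is a prefix of any other codeword.


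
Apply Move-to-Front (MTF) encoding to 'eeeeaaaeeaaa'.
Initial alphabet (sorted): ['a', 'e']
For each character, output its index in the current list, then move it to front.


MTF encoding:
'e': index 1 in ['a', 'e'] -> ['e', 'a']
'e': index 0 in ['e', 'a'] -> ['e', 'a']
'e': index 0 in ['e', 'a'] -> ['e', 'a']
'e': index 0 in ['e', 'a'] -> ['e', 'a']
'a': index 1 in ['e', 'a'] -> ['a', 'e']
'a': index 0 in ['a', 'e'] -> ['a', 'e']
'a': index 0 in ['a', 'e'] -> ['a', 'e']
'e': index 1 in ['a', 'e'] -> ['e', 'a']
'e': index 0 in ['e', 'a'] -> ['e', 'a']
'a': index 1 in ['e', 'a'] -> ['a', 'e']
'a': index 0 in ['a', 'e'] -> ['a', 'e']
'a': index 0 in ['a', 'e'] -> ['a', 'e']


Output: [1, 0, 0, 0, 1, 0, 0, 1, 0, 1, 0, 0]


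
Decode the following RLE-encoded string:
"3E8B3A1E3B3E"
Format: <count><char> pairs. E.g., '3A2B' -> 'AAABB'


Expanding each <count><char> pair:
  3E -> 'EEE'
  8B -> 'BBBBBBBB'
  3A -> 'AAA'
  1E -> 'E'
  3B -> 'BBB'
  3E -> 'EEE'

Decoded = EEEBBBBBBBBAAAEBBBEEE


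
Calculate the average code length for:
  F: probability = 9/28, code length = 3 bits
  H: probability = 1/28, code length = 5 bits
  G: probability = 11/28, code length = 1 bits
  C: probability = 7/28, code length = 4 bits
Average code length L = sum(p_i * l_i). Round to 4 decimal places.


Weighted contributions p_i * l_i:
  F: (9/28) * 3 = 27/28
  H: (1/28) * 5 = 5/28
  G: (11/28) * 1 = 11/28
  C: (7/28) * 4 = 28/28
Sum = (27 + 5 + 11 + 28)/28 = 71/28

L = 71/28 = 2.5357 bits/symbol


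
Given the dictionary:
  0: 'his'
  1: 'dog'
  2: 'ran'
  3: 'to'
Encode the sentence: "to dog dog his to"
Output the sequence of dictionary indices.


Look up each word in the dictionary:
  'to' -> 3
  'dog' -> 1
  'dog' -> 1
  'his' -> 0
  'to' -> 3

Encoded: [3, 1, 1, 0, 3]


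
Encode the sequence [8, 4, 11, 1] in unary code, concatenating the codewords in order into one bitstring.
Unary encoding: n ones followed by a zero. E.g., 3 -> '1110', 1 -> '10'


Encode each number as n ones followed by a terminating 0:
  8 -> 111111110 (9 bits)
  4 -> 11110 (5 bits)
  11 -> 111111111110 (12 bits)
  1 -> 10 (2 bits)
Total length = 9 + 5 + 12 + 2 = 28 bits.

Unary([8, 4, 11, 1]) = 1111111101111011111111111010 (28 bits)


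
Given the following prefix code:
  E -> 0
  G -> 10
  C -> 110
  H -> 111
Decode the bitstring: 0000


Decoding step by step:
Bits 0 -> E
Bits 0 -> E
Bits 0 -> E
Bits 0 -> E


Decoded message: EEEE


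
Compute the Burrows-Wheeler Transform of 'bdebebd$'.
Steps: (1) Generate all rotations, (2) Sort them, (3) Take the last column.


Rotations (sorted):
  0: $bdebebd -> last char: d
  1: bd$bdebe -> last char: e
  2: bdebebd$ -> last char: $
  3: bebd$bde -> last char: e
  4: d$bdebeb -> last char: b
  5: debebd$b -> last char: b
  6: ebd$bdeb -> last char: b
  7: ebebd$bd -> last char: d


BWT = de$ebbbd


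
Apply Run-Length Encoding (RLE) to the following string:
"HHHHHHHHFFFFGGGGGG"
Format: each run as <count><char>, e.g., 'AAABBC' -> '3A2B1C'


Scanning runs left to right:
  i=0: run of 'H' x 8 -> '8H'
  i=8: run of 'F' x 4 -> '4F'
  i=12: run of 'G' x 6 -> '6G'

RLE = 8H4F6G


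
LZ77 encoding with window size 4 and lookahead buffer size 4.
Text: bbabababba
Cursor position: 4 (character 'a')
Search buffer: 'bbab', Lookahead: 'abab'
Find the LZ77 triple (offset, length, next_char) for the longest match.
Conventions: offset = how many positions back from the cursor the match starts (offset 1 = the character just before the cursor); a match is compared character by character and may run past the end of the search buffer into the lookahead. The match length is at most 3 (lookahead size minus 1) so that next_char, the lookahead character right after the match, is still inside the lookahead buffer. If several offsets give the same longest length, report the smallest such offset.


Try each offset into the search buffer:
  offset=1 (pos 3, char 'b'): match length 0
  offset=2 (pos 2, char 'a'): match length 3
  offset=3 (pos 1, char 'b'): match length 0
  offset=4 (pos 0, char 'b'): match length 0
Longest match has length 3 at offset 2.
next_char = character at position 4 + 3 = 7 -> 'b'

Best match: offset=2, length=3 (matching 'aba' starting at position 2)
LZ77 triple: (2, 3, 'b')


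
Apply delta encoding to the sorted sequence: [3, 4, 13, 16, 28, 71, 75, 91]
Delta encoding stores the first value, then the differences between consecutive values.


First value: 3
Deltas:
  4 - 3 = 1
  13 - 4 = 9
  16 - 13 = 3
  28 - 16 = 12
  71 - 28 = 43
  75 - 71 = 4
  91 - 75 = 16


Delta encoded: [3, 1, 9, 3, 12, 43, 4, 16]


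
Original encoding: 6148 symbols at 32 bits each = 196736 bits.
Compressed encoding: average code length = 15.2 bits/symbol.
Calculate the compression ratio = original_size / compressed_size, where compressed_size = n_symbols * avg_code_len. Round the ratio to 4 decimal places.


original_size = n_symbols * orig_bits = 6148 * 32 = 196736 bits
compressed_size = n_symbols * avg_code_len = 6148 * 15.2 = 93449.6 bits
ratio = original_size / compressed_size = 196736 / 93449.6 = 2.1053

Compression ratio = 2.1053


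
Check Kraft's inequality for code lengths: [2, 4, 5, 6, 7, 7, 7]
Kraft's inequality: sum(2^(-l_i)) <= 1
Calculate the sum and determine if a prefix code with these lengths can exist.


Sum = 2^(-2) + 2^(-4) + 2^(-5) + 2^(-6) + 2^(-7) + 2^(-7) + 2^(-7)
    = 0.25 + 0.0625 + 0.03125 + 0.015625 + 0.0078125 + 0.0078125 + 0.0078125
    = 49/128 = 0.3828125
Since 0.3828125 <= 1, Kraft's inequality IS satisfied.
A prefix code with these lengths CAN exist.

Kraft sum = 0.3828125. Satisfied.


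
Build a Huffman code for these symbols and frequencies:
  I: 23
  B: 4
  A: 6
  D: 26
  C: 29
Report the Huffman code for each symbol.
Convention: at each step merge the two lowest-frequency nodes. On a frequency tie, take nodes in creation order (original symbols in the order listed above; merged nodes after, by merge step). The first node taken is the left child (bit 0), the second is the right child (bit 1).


Huffman tree construction:
Step 1: Merge B(4) + A(6) = 10
Step 2: Merge (B+A)(10) + I(23) = 33
Step 3: Merge D(26) + C(29) = 55
Step 4: Merge ((B+A)+I)(33) + (D+C)(55) = 88
Read each symbol's code off the tree from the root (left child = 0, right child = 1).

Codes:
  I: 01 (length 2)
  B: 000 (length 3)
  A: 001 (length 3)
  D: 10 (length 2)
  C: 11 (length 2)
Average code length: 186/88 = 2.1136 bits/symbol


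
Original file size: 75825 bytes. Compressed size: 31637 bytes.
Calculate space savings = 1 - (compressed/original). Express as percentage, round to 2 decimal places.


ratio = compressed/original = 31637/75825 = 0.417237
savings = 1 - ratio = 1 - 0.417237 = 0.582763
as a percentage: 0.582763 * 100 = 58.28%

Space savings = 1 - 31637/75825 = 58.28%


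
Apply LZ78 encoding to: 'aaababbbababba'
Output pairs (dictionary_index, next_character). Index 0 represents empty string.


LZ78 encoding steps:
Dictionary: {0: ''}
Step 1: w='' (idx 0), next='a' -> output (0, 'a'), add 'a' as idx 1
Step 2: w='a' (idx 1), next='a' -> output (1, 'a'), add 'aa' as idx 2
Step 3: w='' (idx 0), next='b' -> output (0, 'b'), add 'b' as idx 3
Step 4: w='a' (idx 1), next='b' -> output (1, 'b'), add 'ab' as idx 4
Step 5: w='b' (idx 3), next='b' -> output (3, 'b'), add 'bb' as idx 5
Step 6: w='ab' (idx 4), next='a' -> output (4, 'a'), add 'aba' as idx 6
Step 7: w='bb' (idx 5), next='a' -> output (5, 'a'), add 'bba' as idx 7


Encoded: [(0, 'a'), (1, 'a'), (0, 'b'), (1, 'b'), (3, 'b'), (4, 'a'), (5, 'a')]


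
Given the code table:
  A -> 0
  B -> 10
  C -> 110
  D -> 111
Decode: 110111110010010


Decoding:
110 -> C
111 -> D
110 -> C
0 -> A
10 -> B
0 -> A
10 -> B


Result: CDCABAB


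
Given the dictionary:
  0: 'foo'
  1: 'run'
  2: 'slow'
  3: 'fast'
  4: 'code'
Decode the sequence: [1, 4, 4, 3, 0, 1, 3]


Look up each index in the dictionary:
  1 -> 'run'
  4 -> 'code'
  4 -> 'code'
  3 -> 'fast'
  0 -> 'foo'
  1 -> 'run'
  3 -> 'fast'

Decoded: "run code code fast foo run fast"


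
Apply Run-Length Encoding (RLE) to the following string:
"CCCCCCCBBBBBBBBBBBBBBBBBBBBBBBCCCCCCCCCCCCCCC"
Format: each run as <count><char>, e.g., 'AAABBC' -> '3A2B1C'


Scanning runs left to right:
  i=0: run of 'C' x 7 -> '7C'
  i=7: run of 'B' x 23 -> '23B'
  i=30: run of 'C' x 15 -> '15C'

RLE = 7C23B15C


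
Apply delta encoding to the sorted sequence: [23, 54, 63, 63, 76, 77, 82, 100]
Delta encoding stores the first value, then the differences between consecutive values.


First value: 23
Deltas:
  54 - 23 = 31
  63 - 54 = 9
  63 - 63 = 0
  76 - 63 = 13
  77 - 76 = 1
  82 - 77 = 5
  100 - 82 = 18


Delta encoded: [23, 31, 9, 0, 13, 1, 5, 18]


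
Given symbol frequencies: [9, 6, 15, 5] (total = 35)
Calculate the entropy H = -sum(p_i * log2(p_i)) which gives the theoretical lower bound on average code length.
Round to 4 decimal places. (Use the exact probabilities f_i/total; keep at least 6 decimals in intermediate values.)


Per-symbol terms -p_i * log2(p_i) with p_i = f_i/35:
  p = 9/35 = 0.257143: log2(p) = -1.959358, -p*log2(p) = 0.503835
  p = 6/35 = 0.171429: log2(p) = -2.544321, -p*log2(p) = 0.436169
  p = 15/35 = 0.428571: log2(p) = -1.222392, -p*log2(p) = 0.523882
  p = 5/35 = 0.142857: log2(p) = -2.807355, -p*log2(p) = 0.401051
H = 0.503835 + 0.436169 + 0.523882 + 0.401051 = 1.864937

H = 1.8649 bits/symbol


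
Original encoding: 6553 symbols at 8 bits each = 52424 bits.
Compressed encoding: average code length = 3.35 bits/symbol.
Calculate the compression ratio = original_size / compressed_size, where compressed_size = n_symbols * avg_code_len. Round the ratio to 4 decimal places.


original_size = n_symbols * orig_bits = 6553 * 8 = 52424 bits
compressed_size = n_symbols * avg_code_len = 6553 * 3.35 = 21952.55 bits
ratio = original_size / compressed_size = 52424 / 21952.55 = 2.3881

Compression ratio = 2.3881


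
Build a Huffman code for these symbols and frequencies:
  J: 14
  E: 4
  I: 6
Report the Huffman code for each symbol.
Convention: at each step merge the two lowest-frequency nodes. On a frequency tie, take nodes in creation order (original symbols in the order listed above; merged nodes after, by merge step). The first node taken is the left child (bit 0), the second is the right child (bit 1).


Huffman tree construction:
Step 1: Merge E(4) + I(6) = 10
Step 2: Merge (E+I)(10) + J(14) = 24
Read each symbol's code off the tree from the root (left child = 0, right child = 1).

Codes:
  J: 1 (length 1)
  E: 00 (length 2)
  I: 01 (length 2)
Average code length: 34/24 = 1.4167 bits/symbol


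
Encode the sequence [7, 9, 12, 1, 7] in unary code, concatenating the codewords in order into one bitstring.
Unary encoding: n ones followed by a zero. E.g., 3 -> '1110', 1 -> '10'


Encode each number as n ones followed by a terminating 0:
  7 -> 11111110 (8 bits)
  9 -> 1111111110 (10 bits)
  12 -> 1111111111110 (13 bits)
  1 -> 10 (2 bits)
  7 -> 11111110 (8 bits)
Total length = 8 + 10 + 13 + 2 + 8 = 41 bits.

Unary([7, 9, 12, 1, 7]) = 11111110111111111011111111111101011111110 (41 bits)


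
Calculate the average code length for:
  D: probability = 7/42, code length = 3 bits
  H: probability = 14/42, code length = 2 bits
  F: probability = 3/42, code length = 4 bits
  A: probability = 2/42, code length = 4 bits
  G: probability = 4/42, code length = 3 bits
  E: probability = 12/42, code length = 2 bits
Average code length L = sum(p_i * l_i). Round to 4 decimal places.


Weighted contributions p_i * l_i:
  D: (7/42) * 3 = 21/42
  H: (14/42) * 2 = 28/42
  F: (3/42) * 4 = 12/42
  A: (2/42) * 4 = 8/42
  G: (4/42) * 3 = 12/42
  E: (12/42) * 2 = 24/42
Sum = (21 + 28 + 12 + 8 + 12 + 24)/42 = 105/42

L = 105/42 = 2.5000 bits/symbol


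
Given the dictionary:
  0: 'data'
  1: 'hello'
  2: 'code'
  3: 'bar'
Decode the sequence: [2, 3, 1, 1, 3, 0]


Look up each index in the dictionary:
  2 -> 'code'
  3 -> 'bar'
  1 -> 'hello'
  1 -> 'hello'
  3 -> 'bar'
  0 -> 'data'

Decoded: "code bar hello hello bar data"


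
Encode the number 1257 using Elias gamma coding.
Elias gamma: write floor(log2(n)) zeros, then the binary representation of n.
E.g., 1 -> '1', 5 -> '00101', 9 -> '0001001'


num_bits = floor(log2(1257)) + 1 = 11
leading_zeros = num_bits - 1 = 10
binary(1257) = 10011101001

Elias gamma(1257) = '0000000000' + '10011101001' = 000000000010011101001 (21 bits)


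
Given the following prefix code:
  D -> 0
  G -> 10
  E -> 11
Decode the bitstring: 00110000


Decoding step by step:
Bits 0 -> D
Bits 0 -> D
Bits 11 -> E
Bits 0 -> D
Bits 0 -> D
Bits 0 -> D
Bits 0 -> D


Decoded message: DDEDDDD


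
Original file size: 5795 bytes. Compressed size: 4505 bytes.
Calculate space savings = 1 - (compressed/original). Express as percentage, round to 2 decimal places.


ratio = compressed/original = 4505/5795 = 0.777394
savings = 1 - ratio = 1 - 0.777394 = 0.222606
as a percentage: 0.222606 * 100 = 22.26%

Space savings = 1 - 4505/5795 = 22.26%


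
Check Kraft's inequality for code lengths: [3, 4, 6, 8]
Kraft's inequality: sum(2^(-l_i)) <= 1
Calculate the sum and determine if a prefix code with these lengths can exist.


Sum = 2^(-3) + 2^(-4) + 2^(-6) + 2^(-8)
    = 0.125 + 0.0625 + 0.015625 + 0.00390625
    = 53/256 = 0.20703125
Since 0.20703125 <= 1, Kraft's inequality IS satisfied.
A prefix code with these lengths CAN exist.

Kraft sum = 0.20703125. Satisfied.


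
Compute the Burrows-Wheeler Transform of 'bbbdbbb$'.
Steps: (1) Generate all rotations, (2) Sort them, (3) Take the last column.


Rotations (sorted):
  0: $bbbdbbb -> last char: b
  1: b$bbbdbb -> last char: b
  2: bb$bbbdb -> last char: b
  3: bbb$bbbd -> last char: d
  4: bbbdbbb$ -> last char: $
  5: bbdbbb$b -> last char: b
  6: bdbbb$bb -> last char: b
  7: dbbb$bbb -> last char: b


BWT = bbbd$bbb


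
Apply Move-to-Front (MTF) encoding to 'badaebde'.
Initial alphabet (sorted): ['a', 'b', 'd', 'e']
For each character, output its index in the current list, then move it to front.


MTF encoding:
'b': index 1 in ['a', 'b', 'd', 'e'] -> ['b', 'a', 'd', 'e']
'a': index 1 in ['b', 'a', 'd', 'e'] -> ['a', 'b', 'd', 'e']
'd': index 2 in ['a', 'b', 'd', 'e'] -> ['d', 'a', 'b', 'e']
'a': index 1 in ['d', 'a', 'b', 'e'] -> ['a', 'd', 'b', 'e']
'e': index 3 in ['a', 'd', 'b', 'e'] -> ['e', 'a', 'd', 'b']
'b': index 3 in ['e', 'a', 'd', 'b'] -> ['b', 'e', 'a', 'd']
'd': index 3 in ['b', 'e', 'a', 'd'] -> ['d', 'b', 'e', 'a']
'e': index 2 in ['d', 'b', 'e', 'a'] -> ['e', 'd', 'b', 'a']


Output: [1, 1, 2, 1, 3, 3, 3, 2]


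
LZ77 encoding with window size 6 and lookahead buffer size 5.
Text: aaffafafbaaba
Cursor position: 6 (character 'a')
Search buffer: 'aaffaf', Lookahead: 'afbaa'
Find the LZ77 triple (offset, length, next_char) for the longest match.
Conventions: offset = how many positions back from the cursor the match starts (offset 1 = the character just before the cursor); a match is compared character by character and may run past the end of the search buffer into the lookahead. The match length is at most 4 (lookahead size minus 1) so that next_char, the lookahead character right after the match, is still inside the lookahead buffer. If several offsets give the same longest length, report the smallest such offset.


Try each offset into the search buffer:
  offset=1 (pos 5, char 'f'): match length 0
  offset=2 (pos 4, char 'a'): match length 2
  offset=3 (pos 3, char 'f'): match length 0
  offset=4 (pos 2, char 'f'): match length 0
  offset=5 (pos 1, char 'a'): match length 2
  offset=6 (pos 0, char 'a'): match length 1
Longest match has length 2, found at offsets 2, 5; take the smallest, offset 2.
next_char = character at position 6 + 2 = 8 -> 'b'

Best match: offset=2, length=2 (matching 'af' starting at position 4)
LZ77 triple: (2, 2, 'b')


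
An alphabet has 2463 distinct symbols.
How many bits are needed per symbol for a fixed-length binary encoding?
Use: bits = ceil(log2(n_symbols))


log2(2463) = 11.2662
Bracket: 2^11 = 2048 < 2463 <= 2^12 = 4096
So ceil(log2(2463)) = 12

bits = ceil(log2(2463)) = ceil(11.2662) = 12 bits


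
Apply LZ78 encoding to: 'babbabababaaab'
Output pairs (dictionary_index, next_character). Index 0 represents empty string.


LZ78 encoding steps:
Dictionary: {0: ''}
Step 1: w='' (idx 0), next='b' -> output (0, 'b'), add 'b' as idx 1
Step 2: w='' (idx 0), next='a' -> output (0, 'a'), add 'a' as idx 2
Step 3: w='b' (idx 1), next='b' -> output (1, 'b'), add 'bb' as idx 3
Step 4: w='a' (idx 2), next='b' -> output (2, 'b'), add 'ab' as idx 4
Step 5: w='ab' (idx 4), next='a' -> output (4, 'a'), add 'aba' as idx 5
Step 6: w='b' (idx 1), next='a' -> output (1, 'a'), add 'ba' as idx 6
Step 7: w='a' (idx 2), next='a' -> output (2, 'a'), add 'aa' as idx 7
Step 8: w='b' (idx 1), end of input -> output (1, '')


Encoded: [(0, 'b'), (0, 'a'), (1, 'b'), (2, 'b'), (4, 'a'), (1, 'a'), (2, 'a'), (1, '')]


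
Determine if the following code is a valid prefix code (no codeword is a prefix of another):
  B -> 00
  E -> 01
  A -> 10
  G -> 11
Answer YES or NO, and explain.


Checking each pair (does one codeword prefix another?):
  B='00' vs E='01': no prefix
  B='00' vs A='10': no prefix
  B='00' vs G='11': no prefix
  E='01' vs B='00': no prefix
  E='01' vs A='10': no prefix
  E='01' vs G='11': no prefix
  A='10' vs B='00': no prefix
  A='10' vs E='01': no prefix
  A='10' vs G='11': no prefix
  G='11' vs B='00': no prefix
  G='11' vs E='01': no prefix
  G='11' vs A='10': no prefix
No violation found over all pairs.

YES -- this is a valid prefix code. No codeword is a prefix of any other codeword.


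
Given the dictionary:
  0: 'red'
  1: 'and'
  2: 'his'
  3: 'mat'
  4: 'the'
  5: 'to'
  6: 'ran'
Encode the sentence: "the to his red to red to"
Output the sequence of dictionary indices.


Look up each word in the dictionary:
  'the' -> 4
  'to' -> 5
  'his' -> 2
  'red' -> 0
  'to' -> 5
  'red' -> 0
  'to' -> 5

Encoded: [4, 5, 2, 0, 5, 0, 5]


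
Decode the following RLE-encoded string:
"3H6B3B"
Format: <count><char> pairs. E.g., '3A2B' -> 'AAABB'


Expanding each <count><char> pair:
  3H -> 'HHH'
  6B -> 'BBBBBB'
  3B -> 'BBB'

Decoded = HHHBBBBBBBBB


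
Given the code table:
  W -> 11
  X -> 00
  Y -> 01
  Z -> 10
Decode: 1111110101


Decoding:
11 -> W
11 -> W
11 -> W
01 -> Y
01 -> Y


Result: WWWYY


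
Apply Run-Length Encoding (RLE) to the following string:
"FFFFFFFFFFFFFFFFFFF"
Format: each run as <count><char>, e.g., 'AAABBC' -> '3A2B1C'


Scanning runs left to right:
  i=0: run of 'F' x 19 -> '19F'

RLE = 19F
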